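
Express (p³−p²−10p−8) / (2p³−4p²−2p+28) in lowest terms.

By polynomial division,
  p³−p²−10p−8 = (1/2)(2p³−4p²−2p+28) + (p²−9p−22)
  2p³−4p²−2p+28 = (2p+14)(p²−9p−22) + (168p+336)
  p²−9p−22 = ((1/168)p−11/168)(168p+336) + (0)
Last nonzero remainder: 168p+336. Dividing through by 168 gives the monic gcd p+2.
Cancel p+2 from numerator and denominator to get the reduced form.

(p²−3p−4)/(2p²−8p+14)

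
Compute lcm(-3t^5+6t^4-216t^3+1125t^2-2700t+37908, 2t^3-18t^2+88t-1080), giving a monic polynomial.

Apply the Euclidean algorithm:
  -3t^5+6t^4-216t^3+1125t^2-2700t+37908 = (-(3/2)t^2-(21/2)t-273/2)(2t^3-18t^2+88t-1080) + (-2028t^2-2028t-109512)
  2t^3-18t^2+88t-1080 = (-(1/1014)t+5/507)(-2028t^2-2028t-109512) + (0)
Last nonzero remainder: -2028t^2-2028t-109512. Dividing through by -2028 gives the monic gcd t^2+t+54.
Then lcm(f, g) = f·g / gcd(f, g); expanding and making the result monic gives the answer.

t^6-12t^5+92t^4-1095t^3+4650t^2-21636t+126360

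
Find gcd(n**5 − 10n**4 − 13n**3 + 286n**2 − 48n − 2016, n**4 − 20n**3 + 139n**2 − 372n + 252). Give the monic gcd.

n**2 − 13n + 42

By polynomial division,
  n**5 − 10n**4 − 13n**3 + 286n**2 − 48n − 2016 = (n + 10)(n**4 − 20n**3 + 139n**2 − 372n + 252) + (48n**3 − 732n**2 + 3420n − 4536)
  n**4 − 20n**3 + 139n**2 − 372n + 252 = ((1/48)n − 19/192)(48n**3 − 732n**2 + 3420n − 4536) + (−(75/16)n**2 + (975/16)n − 1575/8)
  48n**3 − 732n**2 + 3420n − 4536 = (−(256/25)n + 576/25)(−(75/16)n**2 + (975/16)n − 1575/8) + (0)
Last nonzero remainder: −(75/16)n**2 + (975/16)n − 1575/8. Dividing through by −75/16 gives the monic gcd n**2 − 13n + 42.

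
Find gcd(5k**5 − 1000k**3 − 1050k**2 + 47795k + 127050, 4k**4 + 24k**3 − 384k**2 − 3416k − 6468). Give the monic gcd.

k**3 − k**2 − 89k − 231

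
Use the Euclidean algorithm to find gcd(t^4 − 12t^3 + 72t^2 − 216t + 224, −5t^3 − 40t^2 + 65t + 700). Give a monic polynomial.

Apply the Euclidean algorithm:
  t^4 − 12t^3 + 72t^2 − 216t + 224 = (−(1/5)t + 4)(−5t^3 − 40t^2 + 65t + 700) + (245t^2 − 336t − 2576)
  −5t^3 − 40t^2 + 65t + 700 = (−(1/49)t − 328/1715)(245t^2 − 336t − 2576) + (−(12699/245)t + 50796/245)
  245t^2 − 336t − 2576 = (−(60025/12699)t − 157780/12699)(−(12699/245)t + 50796/245) + (0)
Last nonzero remainder: −(12699/245)t + 50796/245. Dividing through by −12699/245 gives the monic gcd t − 4.

t − 4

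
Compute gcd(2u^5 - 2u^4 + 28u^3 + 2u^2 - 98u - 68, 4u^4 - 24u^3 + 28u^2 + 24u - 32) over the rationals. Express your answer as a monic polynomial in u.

u^2 - u - 2

Repeated division with remainder:
  2u^5 - 2u^4 + 28u^3 + 2u^2 - 98u - 68 = ((1/2)u + 5/2)(4u^4 - 24u^3 + 28u^2 + 24u - 32) + (74u^3 - 80u^2 - 142u + 12)
  4u^4 - 24u^3 + 28u^2 + 24u - 32 = ((2/37)u - 364/1369)(74u^3 - 80u^2 - 142u + 12) + ((19720/1369)u^2 - (19720/1369)u - 39440/1369)
  74u^3 - 80u^2 - 142u + 12 = ((50653/9860)u - 4107/9860)((19720/1369)u^2 - (19720/1369)u - 39440/1369) + (0)
Last nonzero remainder: (19720/1369)u^2 - (19720/1369)u - 39440/1369. Dividing through by 19720/1369 gives the monic gcd u^2 - u - 2.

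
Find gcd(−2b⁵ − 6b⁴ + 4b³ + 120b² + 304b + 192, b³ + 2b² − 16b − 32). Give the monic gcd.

b² − 2b − 8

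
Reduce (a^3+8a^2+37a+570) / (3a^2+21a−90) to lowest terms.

Apply the Euclidean algorithm:
  a^3+8a^2+37a+570 = ((1/3)a+1/3)(3a^2+21a−90) + (60a+600)
  3a^2+21a−90 = ((1/20)a−3/20)(60a+600) + (0)
Last nonzero remainder: 60a+600. Dividing through by 60 gives the monic gcd a+10.
Cancel a+10 from numerator and denominator to get the reduced form.

(a^2−2a+57)/(3a−9)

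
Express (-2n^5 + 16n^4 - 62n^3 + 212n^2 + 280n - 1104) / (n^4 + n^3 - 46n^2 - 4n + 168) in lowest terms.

(-2n^2 + 4n - 46)/(n + 7)

By polynomial division,
  -2n^5 + 16n^4 - 62n^3 + 212n^2 + 280n - 1104 = (-2n + 18)(n^4 + n^3 - 46n^2 - 4n + 168) + (-172n^3 + 1032n^2 + 688n - 4128)
  n^4 + n^3 - 46n^2 - 4n + 168 = (-(1/172)n - 7/172)(-172n^3 + 1032n^2 + 688n - 4128) + (0)
Last nonzero remainder: -172n^3 + 1032n^2 + 688n - 4128. Dividing through by -172 gives the monic gcd n^3 - 6n^2 - 4n + 24.
Cancel n^3 - 6n^2 - 4n + 24 from numerator and denominator to get the reduced form.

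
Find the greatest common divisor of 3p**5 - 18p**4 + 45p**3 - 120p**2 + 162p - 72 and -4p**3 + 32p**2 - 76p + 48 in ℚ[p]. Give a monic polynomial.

p**2 - 5p + 4

Euclidean algorithm in ℚ[p]:
  3p**5 - 18p**4 + 45p**3 - 120p**2 + 162p - 72 = (-(3/4)p**2 - (3/2)p - 9)(-4p**3 + 32p**2 - 76p + 48) + (90p**2 - 450p + 360)
  -4p**3 + 32p**2 - 76p + 48 = (-(2/45)p + 2/15)(90p**2 - 450p + 360) + (0)
Last nonzero remainder: 90p**2 - 450p + 360. Dividing through by 90 gives the monic gcd p**2 - 5p + 4.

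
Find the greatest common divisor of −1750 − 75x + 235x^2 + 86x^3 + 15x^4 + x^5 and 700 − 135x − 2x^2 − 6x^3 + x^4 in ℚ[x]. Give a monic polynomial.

Apply the Euclidean algorithm:
  x^5 + 15x^4 + 86x^3 + 235x^2 − 75x − 1750 = (x + 21)(x^4 − 6x^3 − 2x^2 − 135x + 700) + (214x^3 + 412x^2 + 2060x − 16450)
  x^4 − 6x^3 − 2x^2 − 135x + 700 = ((1/214)x − 424/11449)(214x^3 + 412x^2 + 2060x − 16450) + ((41580/11449)x^2 + (207900/11449)x + 1039500/11449)
  214x^3 + 412x^2 + 2060x − 16450 = ((1225043/20790)x − 538103/2970)((41580/11449)x^2 + (207900/11449)x + 1039500/11449) + (0)
Last nonzero remainder: (41580/11449)x^2 + (207900/11449)x + 1039500/11449. Dividing through by 41580/11449 gives the monic gcd x^2 + 5x + 25.

25 + 5x + x^2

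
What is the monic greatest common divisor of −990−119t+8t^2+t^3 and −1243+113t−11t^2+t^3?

−11+t

Apply the Euclidean algorithm:
  t^3+8t^2−119t−990 = (t^3−11t^2+113t−1243) + (19t^2−232t+253)
  t^3−11t^2+113t−1243 = ((1/19)t+23/361)(19t^2−232t+253) + ((41322/361)t−454542/361)
  19t^2−232t+253 = ((6859/41322)t−8303/41322)((41322/361)t−454542/361) + (0)
Last nonzero remainder: (41322/361)t−454542/361. Dividing through by 41322/361 gives the monic gcd t−11.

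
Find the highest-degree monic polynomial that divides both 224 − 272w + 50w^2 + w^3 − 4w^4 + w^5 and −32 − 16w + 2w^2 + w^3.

−16 + w^2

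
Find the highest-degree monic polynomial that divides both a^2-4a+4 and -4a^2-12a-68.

1

Apply the Euclidean algorithm:
  a^2-4a+4 = (-1/4)(-4a^2-12a-68) + (-7a-13)
  -4a^2-12a-68 = ((4/7)a+32/49)(-7a-13) + (-2916/49)
  -7a-13 = ((343/2916)a+637/2916)(-2916/49) + (0)
The last nonzero remainder is the constant -2916/49, so the polynomials are coprime and gcd = 1.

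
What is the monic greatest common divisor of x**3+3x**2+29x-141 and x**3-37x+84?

x-3

By polynomial division,
  x**3+3x**2+29x-141 = (x**3-37x+84) + (3x**2+66x-225)
  x**3-37x+84 = ((1/3)x-22/3)(3x**2+66x-225) + (522x-1566)
  3x**2+66x-225 = ((1/174)x+25/174)(522x-1566) + (0)
Last nonzero remainder: 522x-1566. Dividing through by 522 gives the monic gcd x-3.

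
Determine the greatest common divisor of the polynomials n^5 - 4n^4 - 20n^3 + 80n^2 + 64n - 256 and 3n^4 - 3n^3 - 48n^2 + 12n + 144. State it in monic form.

By polynomial division,
  n^5 - 4n^4 - 20n^3 + 80n^2 + 64n - 256 = ((1/3)n - 1)(3n^4 - 3n^3 - 48n^2 + 12n + 144) + (-7n^3 + 28n^2 + 28n - 112)
  3n^4 - 3n^3 - 48n^2 + 12n + 144 = (-(3/7)n - 9/7)(-7n^3 + 28n^2 + 28n - 112) + (0)
Last nonzero remainder: -7n^3 + 28n^2 + 28n - 112. Dividing through by -7 gives the monic gcd n^3 - 4n^2 - 4n + 16.

n^3 - 4n^2 - 4n + 16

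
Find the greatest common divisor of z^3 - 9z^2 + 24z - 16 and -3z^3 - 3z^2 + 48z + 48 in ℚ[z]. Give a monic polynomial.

z - 4

Euclidean algorithm in ℚ[z]:
  z^3 - 9z^2 + 24z - 16 = (-1/3)(-3z^3 - 3z^2 + 48z + 48) + (-10z^2 + 40z)
  -3z^3 - 3z^2 + 48z + 48 = ((3/10)z + 3/2)(-10z^2 + 40z) + (-12z + 48)
  -10z^2 + 40z = ((5/6)z)(-12z + 48) + (0)
Last nonzero remainder: -12z + 48. Dividing through by -12 gives the monic gcd z - 4.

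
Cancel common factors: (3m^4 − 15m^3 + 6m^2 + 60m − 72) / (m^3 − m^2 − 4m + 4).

Apply the Euclidean algorithm:
  3m^4 − 15m^3 + 6m^2 + 60m − 72 = (3m − 12)(m^3 − m^2 − 4m + 4) + (6m^2 − 24)
  m^3 − m^2 − 4m + 4 = ((1/6)m − 1/6)(6m^2 − 24) + (0)
Last nonzero remainder: 6m^2 − 24. Dividing through by 6 gives the monic gcd m^2 − 4.
Cancel m^2 − 4 from numerator and denominator to get the reduced form.

(3m^2 − 15m + 18)/(m − 1)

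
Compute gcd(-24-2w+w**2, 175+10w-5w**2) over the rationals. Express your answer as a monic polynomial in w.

Repeated division with remainder:
  w**2-2w-24 = (-1/5)(-5w**2+10w+175) + (11)
  -5w**2+10w+175 = (-(5/11)w**2+(10/11)w+175/11)(11) + (0)
The last nonzero remainder is the constant 11, so the polynomials are coprime and gcd = 1.

1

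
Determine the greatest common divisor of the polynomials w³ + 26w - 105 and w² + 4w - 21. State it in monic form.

Apply the Euclidean algorithm:
  w³ + 26w - 105 = (w - 4)(w² + 4w - 21) + (63w - 189)
  w² + 4w - 21 = ((1/63)w + 1/9)(63w - 189) + (0)
Last nonzero remainder: 63w - 189. Dividing through by 63 gives the monic gcd w - 3.

w - 3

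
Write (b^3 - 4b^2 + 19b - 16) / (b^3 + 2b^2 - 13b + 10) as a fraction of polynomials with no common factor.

(b^2 - 3b + 16)/(b^2 + 3b - 10)

Apply the Euclidean algorithm:
  b^3 - 4b^2 + 19b - 16 = (b^3 + 2b^2 - 13b + 10) + (-6b^2 + 32b - 26)
  b^3 + 2b^2 - 13b + 10 = (-(1/6)b - 11/9)(-6b^2 + 32b - 26) + ((196/9)b - 196/9)
  -6b^2 + 32b - 26 = (-(27/98)b + 117/98)((196/9)b - 196/9) + (0)
Last nonzero remainder: (196/9)b - 196/9. Dividing through by 196/9 gives the monic gcd b - 1.
Cancel b - 1 from numerator and denominator to get the reduced form.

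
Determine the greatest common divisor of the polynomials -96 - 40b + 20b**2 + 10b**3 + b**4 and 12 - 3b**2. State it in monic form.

Euclidean algorithm in ℚ[b]:
  b**4 + 10b**3 + 20b**2 - 40b - 96 = (-(1/3)b**2 - (10/3)b - 8)(-3b**2 + 12) + (0)
Last nonzero remainder: -3b**2 + 12. Dividing through by -3 gives the monic gcd b**2 - 4.

-4 + b**2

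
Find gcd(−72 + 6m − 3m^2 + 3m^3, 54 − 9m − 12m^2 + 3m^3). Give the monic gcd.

By polynomial division,
  3m^3 − 3m^2 + 6m − 72 = (3m^3 − 12m^2 − 9m + 54) + (9m^2 + 15m − 126)
  3m^3 − 12m^2 − 9m + 54 = ((1/3)m − 17/9)(9m^2 + 15m − 126) + ((184/3)m − 184)
  9m^2 + 15m − 126 = ((27/184)m + 63/92)((184/3)m − 184) + (0)
Last nonzero remainder: (184/3)m − 184. Dividing through by 184/3 gives the monic gcd m − 3.

−3 + m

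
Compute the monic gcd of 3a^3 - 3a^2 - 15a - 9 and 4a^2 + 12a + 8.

Apply the Euclidean algorithm:
  3a^3 - 3a^2 - 15a - 9 = ((3/4)a - 3)(4a^2 + 12a + 8) + (15a + 15)
  4a^2 + 12a + 8 = ((4/15)a + 8/15)(15a + 15) + (0)
Last nonzero remainder: 15a + 15. Dividing through by 15 gives the monic gcd a + 1.

a + 1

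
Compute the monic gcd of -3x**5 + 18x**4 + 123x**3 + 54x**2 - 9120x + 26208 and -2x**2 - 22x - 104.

By polynomial division,
  -3x**5 + 18x**4 + 123x**3 + 54x**2 - 9120x + 26208 = ((3/2)x**3 - (51/2)x**2 + 141x - 252)(-2x**2 - 22x - 104) + (0)
Last nonzero remainder: -2x**2 - 22x - 104. Dividing through by -2 gives the monic gcd x**2 + 11x + 52.

x**2 + 11x + 52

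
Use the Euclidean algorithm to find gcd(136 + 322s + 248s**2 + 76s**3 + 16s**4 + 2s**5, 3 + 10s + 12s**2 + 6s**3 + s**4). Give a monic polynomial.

By polynomial division,
  2s**5 + 16s**4 + 76s**3 + 248s**2 + 322s + 136 = (2s + 4)(s**4 + 6s**3 + 12s**2 + 10s + 3) + (28s**3 + 180s**2 + 276s + 124)
  s**4 + 6s**3 + 12s**2 + 10s + 3 = ((1/28)s - 3/196)(28s**3 + 180s**2 + 276s + 124) + ((240/49)s**2 + (480/49)s + 240/49)
  28s**3 + 180s**2 + 276s + 124 = ((343/60)s + 1519/60)((240/49)s**2 + (480/49)s + 240/49) + (0)
Last nonzero remainder: (240/49)s**2 + (480/49)s + 240/49. Dividing through by 240/49 gives the monic gcd s**2 + 2s + 1.

1 + 2s + s**2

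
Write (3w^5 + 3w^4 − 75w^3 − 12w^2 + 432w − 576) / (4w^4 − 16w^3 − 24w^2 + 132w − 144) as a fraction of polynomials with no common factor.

By polynomial division,
  3w^5 + 3w^4 − 75w^3 − 12w^2 + 432w − 576 = ((3/4)w + 15/4)(4w^4 − 16w^3 − 24w^2 + 132w − 144) + (3w^3 − 21w^2 + 45w − 36)
  4w^4 − 16w^3 − 24w^2 + 132w − 144 = ((4/3)w + 4)(3w^3 − 21w^2 + 45w − 36) + (0)
Last nonzero remainder: 3w^3 − 21w^2 + 45w − 36. Dividing through by 3 gives the monic gcd w^3 − 7w^2 + 15w − 12.
Cancel w^3 − 7w^2 + 15w − 12 from numerator and denominator to get the reduced form.

(3w^2 + 24w + 48)/(4w + 12)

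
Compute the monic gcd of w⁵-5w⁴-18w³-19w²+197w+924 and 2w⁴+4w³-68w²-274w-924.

Apply the Euclidean algorithm:
  w⁵-5w⁴-18w³-19w²+197w+924 = ((1/2)w-7/2)(2w⁴+4w³-68w²-274w-924) + (30w³-120w²-300w-2310)
  2w⁴+4w³-68w²-274w-924 = ((1/15)w+2/5)(30w³-120w²-300w-2310) + (0)
Last nonzero remainder: 30w³-120w²-300w-2310. Dividing through by 30 gives the monic gcd w³-4w²-10w-77.

w³-4w²-10w-77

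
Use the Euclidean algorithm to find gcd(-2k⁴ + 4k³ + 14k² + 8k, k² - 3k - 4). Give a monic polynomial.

k² - 3k - 4

Repeated division with remainder:
  -2k⁴ + 4k³ + 14k² + 8k = (-2k² - 2k)(k² - 3k - 4) + (0)
The last nonzero remainder k² - 3k - 4 is already monic.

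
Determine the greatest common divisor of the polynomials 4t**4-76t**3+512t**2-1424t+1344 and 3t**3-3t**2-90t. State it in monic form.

t-6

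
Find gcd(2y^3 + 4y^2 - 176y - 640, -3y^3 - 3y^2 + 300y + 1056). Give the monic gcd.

y^2 + 12y + 32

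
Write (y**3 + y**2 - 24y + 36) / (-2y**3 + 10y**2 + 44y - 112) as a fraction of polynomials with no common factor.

(-y**2 - 3y + 18)/(2y**2 - 6y - 56)

By polynomial division,
  y**3 + y**2 - 24y + 36 = (-1/2)(-2y**3 + 10y**2 + 44y - 112) + (6y**2 - 2y - 20)
  -2y**3 + 10y**2 + 44y - 112 = (-(1/3)y + 14/9)(6y**2 - 2y - 20) + ((364/9)y - 728/9)
  6y**2 - 2y - 20 = ((27/182)y + 45/182)((364/9)y - 728/9) + (0)
Last nonzero remainder: (364/9)y - 728/9. Dividing through by 364/9 gives the monic gcd y - 2.
Cancel y - 2 from numerator and denominator to get the reduced form.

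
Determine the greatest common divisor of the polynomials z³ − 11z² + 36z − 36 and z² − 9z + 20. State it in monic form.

1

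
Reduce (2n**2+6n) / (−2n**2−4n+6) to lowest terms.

(−n)/(n−1)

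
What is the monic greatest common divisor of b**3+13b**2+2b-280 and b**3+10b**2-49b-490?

Euclidean algorithm in ℚ[b]:
  b**3+13b**2+2b-280 = (b**3+10b**2-49b-490) + (3b**2+51b+210)
  b**3+10b**2-49b-490 = ((1/3)b-7/3)(3b**2+51b+210) + (0)
Last nonzero remainder: 3b**2+51b+210. Dividing through by 3 gives the monic gcd b**2+17b+70.

b**2+17b+70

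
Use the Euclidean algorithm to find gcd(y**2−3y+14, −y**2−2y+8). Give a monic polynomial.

1

Euclidean algorithm in ℚ[y]:
  y**2−3y+14 = (−1)(−y**2−2y+8) + (−5y+22)
  −y**2−2y+8 = ((1/5)y+32/25)(−5y+22) + (−504/25)
  −5y+22 = ((125/504)y−275/252)(−504/25) + (0)
The last nonzero remainder is the constant −504/25, so the polynomials are coprime and gcd = 1.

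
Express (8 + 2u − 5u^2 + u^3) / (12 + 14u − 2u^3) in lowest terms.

(−8 + 6u − u^2)/(−12 − 2u + 2u^2)

Repeated division with remainder:
  u^3 − 5u^2 + 2u + 8 = (−1/2)(−2u^3 + 14u + 12) + (−5u^2 + 9u + 14)
  −2u^3 + 14u + 12 = ((2/5)u + 18/25)(−5u^2 + 9u + 14) + ((48/25)u + 48/25)
  −5u^2 + 9u + 14 = (−(125/48)u + 175/24)((48/25)u + 48/25) + (0)
Last nonzero remainder: (48/25)u + 48/25. Dividing through by 48/25 gives the monic gcd u + 1.
Cancel u + 1 from numerator and denominator to get the reduced form.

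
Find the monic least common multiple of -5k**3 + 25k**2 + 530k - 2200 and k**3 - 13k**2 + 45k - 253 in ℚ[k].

k**5 - 7k**4 - 73k**3 + 537k**2 - 3318k + 10120

Euclidean algorithm in ℚ[k]:
  -5k**3 + 25k**2 + 530k - 2200 = (-5)(k**3 - 13k**2 + 45k - 253) + (-40k**2 + 755k - 3465)
  k**3 - 13k**2 + 45k - 253 = (-(1/40)k - 47/320)(-40k**2 + 755k - 3465) + ((4433/64)k - 48763/64)
  -40k**2 + 755k - 3465 = (-(2560/4433)k + 20160/4433)((4433/64)k - 48763/64) + (0)
Last nonzero remainder: (4433/64)k - 48763/64. Dividing through by 4433/64 gives the monic gcd k - 11.
Then lcm(f, g) = f·g / gcd(f, g); expanding and making the result monic gives the answer.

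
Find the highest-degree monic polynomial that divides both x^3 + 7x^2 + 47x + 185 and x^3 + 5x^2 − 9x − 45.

x + 5

Apply the Euclidean algorithm:
  x^3 + 7x^2 + 47x + 185 = (x^3 + 5x^2 − 9x − 45) + (2x^2 + 56x + 230)
  x^3 + 5x^2 − 9x − 45 = ((1/2)x − 23/2)(2x^2 + 56x + 230) + (520x + 2600)
  2x^2 + 56x + 230 = ((1/260)x + 23/260)(520x + 2600) + (0)
Last nonzero remainder: 520x + 2600. Dividing through by 520 gives the monic gcd x + 5.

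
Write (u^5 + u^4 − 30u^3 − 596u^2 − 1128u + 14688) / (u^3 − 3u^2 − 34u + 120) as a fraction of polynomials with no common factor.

By polynomial division,
  u^5 + u^4 − 30u^3 − 596u^2 − 1128u + 14688 = (u^2 + 4u + 16)(u^3 − 3u^2 − 34u + 120) + (−532u^2 − 1064u + 12768)
  u^3 − 3u^2 − 34u + 120 = (−(1/532)u + 5/532)(−532u^2 − 1064u + 12768) + (0)
Last nonzero remainder: −532u^2 − 1064u + 12768. Dividing through by −532 gives the monic gcd u^2 + 2u − 24.
Cancel u^2 + 2u − 24 from numerator and denominator to get the reduced form.

(u^3 − u^2 − 4u − 612)/(u − 5)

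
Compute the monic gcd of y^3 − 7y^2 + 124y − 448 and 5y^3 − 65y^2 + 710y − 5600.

By polynomial division,
  y^3 − 7y^2 + 124y − 448 = (1/5)(5y^3 − 65y^2 + 710y − 5600) + (6y^2 − 18y + 672)
  5y^3 − 65y^2 + 710y − 5600 = ((5/6)y − 25/3)(6y^2 − 18y + 672) + (0)
Last nonzero remainder: 6y^2 − 18y + 672. Dividing through by 6 gives the monic gcd y^2 − 3y + 112.

y^2 − 3y + 112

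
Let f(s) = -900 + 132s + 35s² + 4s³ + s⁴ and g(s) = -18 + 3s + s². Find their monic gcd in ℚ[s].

Euclidean algorithm in ℚ[s]:
  s⁴ + 4s³ + 35s² + 132s - 900 = (s² + s + 50)(s² + 3s - 18) + (0)
The last nonzero remainder s² + 3s - 18 is already monic.

-18 + 3s + s²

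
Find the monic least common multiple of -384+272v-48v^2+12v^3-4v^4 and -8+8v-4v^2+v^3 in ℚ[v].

384-464v+280v^2-104v^3+22v^4-5v^5+v^6

Apply the Euclidean algorithm:
  -4v^4+12v^3-48v^2+272v-384 = (-4v-4)(v^3-4v^2+8v-8) + (-32v^2+272v-416)
  v^3-4v^2+8v-8 = (-(1/32)v-9/64)(-32v^2+272v-416) + ((133/4)v-133/2)
  -32v^2+272v-416 = (-(128/133)v+832/133)((133/4)v-133/2) + (0)
Last nonzero remainder: (133/4)v-133/2. Dividing through by 133/4 gives the monic gcd v-2.
Then lcm(f, g) = f·g / gcd(f, g); expanding and making the result monic gives the answer.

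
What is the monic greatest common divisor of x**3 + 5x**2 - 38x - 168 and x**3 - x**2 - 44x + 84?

x**2 + x - 42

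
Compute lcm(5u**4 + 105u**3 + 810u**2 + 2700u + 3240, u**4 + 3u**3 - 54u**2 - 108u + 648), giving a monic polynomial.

By polynomial division,
  5u**4 + 105u**3 + 810u**2 + 2700u + 3240 = (5)(u**4 + 3u**3 - 54u**2 - 108u + 648) + (90u**3 + 1080u**2 + 3240u)
  u**4 + 3u**3 - 54u**2 - 108u + 648 = ((1/90)u - 1/10)(90u**3 + 1080u**2 + 3240u) + (18u**2 + 216u + 648)
  90u**3 + 1080u**2 + 3240u = (5u)(18u**2 + 216u + 648) + (0)
Last nonzero remainder: 18u**2 + 216u + 648. Dividing through by 18 gives the monic gcd u**2 + 12u + 36.
Then lcm(f, g) = f·g / gcd(f, g); expanding and making the result monic gives the answer.

u**6 + 12u**5 - 9u**4 - 540u**3 - 1296u**2 + 3888u + 11664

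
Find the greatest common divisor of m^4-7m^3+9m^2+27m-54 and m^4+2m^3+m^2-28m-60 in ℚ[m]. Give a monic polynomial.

By polynomial division,
  m^4-7m^3+9m^2+27m-54 = (m^4+2m^3+m^2-28m-60) + (-9m^3+8m^2+55m+6)
  m^4+2m^3+m^2-28m-60 = (-(1/9)m-26/81)(-9m^3+8m^2+55m+6) + ((784/81)m^2-(784/81)m-1568/27)
  -9m^3+8m^2+55m+6 = (-(729/784)m-81/784)((784/81)m^2-(784/81)m-1568/27) + (0)
Last nonzero remainder: (784/81)m^2-(784/81)m-1568/27. Dividing through by 784/81 gives the monic gcd m^2-m-6.

m^2-m-6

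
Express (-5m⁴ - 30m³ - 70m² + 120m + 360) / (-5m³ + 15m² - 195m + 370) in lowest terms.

(m³ + 8m² + 30m + 36)/(m² - m + 37)

By polynomial division,
  -5m⁴ - 30m³ - 70m² + 120m + 360 = (m + 9)(-5m³ + 15m² - 195m + 370) + (-10m² + 1505m - 2970)
  -5m³ + 15m² - 195m + 370 = ((1/2)m + 295/4)(-10m² + 1505m - 2970) + (-(438815/4)m + 438815/2)
  -10m² + 1505m - 2970 = ((8/87763)m - 1188/87763)(-(438815/4)m + 438815/2) + (0)
Last nonzero remainder: -(438815/4)m + 438815/2. Dividing through by -438815/4 gives the monic gcd m - 2.
Cancel m - 2 from numerator and denominator to get the reduced form.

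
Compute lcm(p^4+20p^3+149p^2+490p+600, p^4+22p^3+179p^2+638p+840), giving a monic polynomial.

Apply the Euclidean algorithm:
  p^4+20p^3+149p^2+490p+600 = (p^4+22p^3+179p^2+638p+840) + (-2p^3-30p^2-148p-240)
  p^4+22p^3+179p^2+638p+840 = (-(1/2)p-7/2)(-2p^3-30p^2-148p-240) + (0)
Last nonzero remainder: -2p^3-30p^2-148p-240. Dividing through by -2 gives the monic gcd p^3+15p^2+74p+120.
Then lcm(f, g) = f·g / gcd(f, g); expanding and making the result monic gives the answer.

p^5+27p^4+289p^3+1533p^2+4030p+4200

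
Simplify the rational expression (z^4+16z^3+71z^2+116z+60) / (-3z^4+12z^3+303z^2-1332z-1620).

Euclidean algorithm in ℚ[z]:
  z^4+16z^3+71z^2+116z+60 = (-1/3)(-3z^4+12z^3+303z^2-1332z-1620) + (20z^3+172z^2-328z-480)
  -3z^4+12z^3+303z^2-1332z-1620 = (-(3/20)z+189/100)(20z^3+172z^2-328z-480) + (-(1782/25)z^2-(19602/25)z-3564/5)
  20z^3+172z^2-328z-480 = (-(250/891)z+200/297)(-(1782/25)z^2-(19602/25)z-3564/5) + (0)
Last nonzero remainder: -(1782/25)z^2-(19602/25)z-3564/5. Dividing through by -1782/25 gives the monic gcd z^2+11z+10.
Cancel z^2+11z+10 from numerator and denominator to get the reduced form.

(-z^2-5z-6)/(3z^2-45z+162)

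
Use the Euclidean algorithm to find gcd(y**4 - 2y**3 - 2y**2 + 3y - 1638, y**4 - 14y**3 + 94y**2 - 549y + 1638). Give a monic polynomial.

Apply the Euclidean algorithm:
  y**4 - 2y**3 - 2y**2 + 3y - 1638 = (y**4 - 14y**3 + 94y**2 - 549y + 1638) + (12y**3 - 96y**2 + 552y - 3276)
  y**4 - 14y**3 + 94y**2 - 549y + 1638 = ((1/12)y - 1/2)(12y**3 - 96y**2 + 552y - 3276) + (0)
Last nonzero remainder: 12y**3 - 96y**2 + 552y - 3276. Dividing through by 12 gives the monic gcd y**3 - 8y**2 + 46y - 273.

y**3 - 8y**2 + 46y - 273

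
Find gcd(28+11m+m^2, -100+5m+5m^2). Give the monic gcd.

1

Euclidean algorithm in ℚ[m]:
  m^2+11m+28 = (1/5)(5m^2+5m-100) + (10m+48)
  5m^2+5m-100 = ((1/2)m-19/10)(10m+48) + (-44/5)
  10m+48 = (-(25/22)m-60/11)(-44/5) + (0)
The last nonzero remainder is the constant -44/5, so the polynomials are coprime and gcd = 1.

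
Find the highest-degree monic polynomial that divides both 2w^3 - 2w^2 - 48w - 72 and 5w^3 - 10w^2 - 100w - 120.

Repeated division with remainder:
  2w^3 - 2w^2 - 48w - 72 = (2/5)(5w^3 - 10w^2 - 100w - 120) + (2w^2 - 8w - 24)
  5w^3 - 10w^2 - 100w - 120 = ((5/2)w + 5)(2w^2 - 8w - 24) + (0)
Last nonzero remainder: 2w^2 - 8w - 24. Dividing through by 2 gives the monic gcd w^2 - 4w - 12.

w^2 - 4w - 12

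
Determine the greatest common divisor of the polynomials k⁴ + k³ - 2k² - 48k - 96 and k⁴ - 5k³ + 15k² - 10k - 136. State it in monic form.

k² - 2k - 8

By polynomial division,
  k⁴ + k³ - 2k² - 48k - 96 = (k⁴ - 5k³ + 15k² - 10k - 136) + (6k³ - 17k² - 38k + 40)
  k⁴ - 5k³ + 15k² - 10k - 136 = ((1/6)k - 13/36)(6k³ - 17k² - 38k + 40) + ((547/36)k² - (547/18)k - 1094/9)
  6k³ - 17k² - 38k + 40 = ((216/547)k - 180/547)((547/36)k² - (547/18)k - 1094/9) + (0)
Last nonzero remainder: (547/36)k² - (547/18)k - 1094/9. Dividing through by 547/36 gives the monic gcd k² - 2k - 8.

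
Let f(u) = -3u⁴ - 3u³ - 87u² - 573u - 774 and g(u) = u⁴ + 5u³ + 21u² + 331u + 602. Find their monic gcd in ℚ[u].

u³ - 2u² + 35u + 86

Repeated division with remainder:
  -3u⁴ - 3u³ - 87u² - 573u - 774 = (-3)(u⁴ + 5u³ + 21u² + 331u + 602) + (12u³ - 24u² + 420u + 1032)
  u⁴ + 5u³ + 21u² + 331u + 602 = ((1/12)u + 7/12)(12u³ - 24u² + 420u + 1032) + (0)
Last nonzero remainder: 12u³ - 24u² + 420u + 1032. Dividing through by 12 gives the monic gcd u³ - 2u² + 35u + 86.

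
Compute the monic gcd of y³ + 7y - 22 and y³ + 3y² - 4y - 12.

y - 2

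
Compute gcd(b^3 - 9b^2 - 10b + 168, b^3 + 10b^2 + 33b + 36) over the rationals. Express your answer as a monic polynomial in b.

Repeated division with remainder:
  b^3 - 9b^2 - 10b + 168 = (b^3 + 10b^2 + 33b + 36) + (-19b^2 - 43b + 132)
  b^3 + 10b^2 + 33b + 36 = (-(1/19)b - 147/361)(-19b^2 - 43b + 132) + ((8100/361)b + 32400/361)
  -19b^2 - 43b + 132 = (-(6859/8100)b + 3971/2700)((8100/361)b + 32400/361) + (0)
Last nonzero remainder: (8100/361)b + 32400/361. Dividing through by 8100/361 gives the monic gcd b + 4.

b + 4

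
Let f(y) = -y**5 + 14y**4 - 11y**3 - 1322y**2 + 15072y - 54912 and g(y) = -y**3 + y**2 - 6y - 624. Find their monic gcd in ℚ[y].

Euclidean algorithm in ℚ[y]:
  -y**5 + 14y**4 - 11y**3 - 1322y**2 + 15072y - 54912 = (y**2 - 13y - 8)(-y**3 + y**2 - 6y - 624) + (-768y**2 + 6912y - 59904)
  -y**3 + y**2 - 6y - 624 = ((1/768)y + 1/96)(-768y**2 + 6912y - 59904) + (0)
Last nonzero remainder: -768y**2 + 6912y - 59904. Dividing through by -768 gives the monic gcd y**2 - 9y + 78.

y**2 - 9y + 78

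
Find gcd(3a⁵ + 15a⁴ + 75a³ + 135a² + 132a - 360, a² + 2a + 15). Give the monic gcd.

a² + 2a + 15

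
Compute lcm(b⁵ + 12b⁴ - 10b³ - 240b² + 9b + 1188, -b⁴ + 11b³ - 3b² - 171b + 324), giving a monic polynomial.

b⁶ + 3b⁵ - 118b⁴ - 150b³ + 2169b² + 1107b - 10692

Euclidean algorithm in ℚ[b]:
  b⁵ + 12b⁴ - 10b³ - 240b² + 9b + 1188 = (-b - 23)(-b⁴ + 11b³ - 3b² - 171b + 324) + (240b³ - 480b² - 3600b + 8640)
  -b⁴ + 11b³ - 3b² - 171b + 324 = (-(1/240)b + 3/80)(240b³ - 480b² - 3600b + 8640) + (0)
Last nonzero remainder: 240b³ - 480b² - 3600b + 8640. Dividing through by 240 gives the monic gcd b³ - 2b² - 15b + 36.
Then lcm(f, g) = f·g / gcd(f, g); expanding and making the result monic gives the answer.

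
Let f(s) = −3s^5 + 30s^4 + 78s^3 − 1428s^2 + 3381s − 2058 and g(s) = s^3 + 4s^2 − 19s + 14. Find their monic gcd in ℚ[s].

s^3 + 4s^2 − 19s + 14

By polynomial division,
  −3s^5 + 30s^4 + 78s^3 − 1428s^2 + 3381s − 2058 = (−3s^2 + 42s − 147)(s^3 + 4s^2 − 19s + 14) + (0)
The last nonzero remainder s^3 + 4s^2 − 19s + 14 is already monic.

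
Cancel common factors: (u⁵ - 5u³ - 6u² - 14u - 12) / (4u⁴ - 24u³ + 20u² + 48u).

By polynomial division,
  u⁵ - 5u³ - 6u² - 14u - 12 = ((1/4)u + 3/2)(4u⁴ - 24u³ + 20u² + 48u) + (26u³ - 48u² - 86u - 12)
  4u⁴ - 24u³ + 20u² + 48u = ((2/13)u - 108/169)(26u³ - 48u² - 86u - 12) + ((432/169)u² - (864/169)u - 1296/169)
  26u³ - 48u² - 86u - 12 = ((2197/216)u + 169/108)((432/169)u² - (864/169)u - 1296/169) + (0)
Last nonzero remainder: (432/169)u² - (864/169)u - 1296/169. Dividing through by 432/169 gives the monic gcd u² - 2u - 3.
Cancel u² - 2u - 3 from numerator and denominator to get the reduced form.

(u³ + 2u² + 2u + 4)/(4u² - 16u)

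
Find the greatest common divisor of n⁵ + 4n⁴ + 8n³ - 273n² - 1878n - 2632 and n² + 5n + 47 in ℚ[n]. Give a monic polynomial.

n² + 5n + 47

By polynomial division,
  n⁵ + 4n⁴ + 8n³ - 273n² - 1878n - 2632 = (n³ - n² - 34n - 56)(n² + 5n + 47) + (0)
The last nonzero remainder n² + 5n + 47 is already monic.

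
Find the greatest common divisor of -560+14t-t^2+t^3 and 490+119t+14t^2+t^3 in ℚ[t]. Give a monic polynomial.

70+7t+t^2

Euclidean algorithm in ℚ[t]:
  t^3-t^2+14t-560 = (t^3+14t^2+119t+490) + (-15t^2-105t-1050)
  t^3+14t^2+119t+490 = (-(1/15)t-7/15)(-15t^2-105t-1050) + (0)
Last nonzero remainder: -15t^2-105t-1050. Dividing through by -15 gives the monic gcd t^2+7t+70.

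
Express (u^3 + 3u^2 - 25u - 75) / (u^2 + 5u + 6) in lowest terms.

(u^2 - 25)/(u + 2)

By polynomial division,
  u^3 + 3u^2 - 25u - 75 = (u - 2)(u^2 + 5u + 6) + (-21u - 63)
  u^2 + 5u + 6 = (-(1/21)u - 2/21)(-21u - 63) + (0)
Last nonzero remainder: -21u - 63. Dividing through by -21 gives the monic gcd u + 3.
Cancel u + 3 from numerator and denominator to get the reduced form.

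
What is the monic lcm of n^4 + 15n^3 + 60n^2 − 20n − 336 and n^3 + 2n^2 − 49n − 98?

By polynomial division,
  n^4 + 15n^3 + 60n^2 − 20n − 336 = (n + 13)(n^3 + 2n^2 − 49n − 98) + (83n^2 + 715n + 938)
  n^3 + 2n^2 − 49n − 98 = ((1/83)n − 549/6889)(83n^2 + 715n + 938) + (−(22880/6889)n − 160160/6889)
  83n^2 + 715n + 938 = (−(571787/22880)n − 461563/11440)(−(22880/6889)n − 160160/6889) + (0)
Last nonzero remainder: −(22880/6889)n − 160160/6889. Dividing through by −22880/6889 gives the monic gcd n + 7.
Then lcm(f, g) = f·g / gcd(f, g); expanding and making the result monic gives the answer.

n^6 + 10n^5 − 29n^4 − 530n^3 − 1076n^2 + 1960n + 4704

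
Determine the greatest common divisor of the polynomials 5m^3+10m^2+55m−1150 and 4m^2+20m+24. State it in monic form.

By polynomial division,
  5m^3+10m^2+55m−1150 = ((5/4)m−15/4)(4m^2+20m+24) + (100m−1060)
  4m^2+20m+24 = ((1/25)m+78/125)(100m−1060) + (17136/25)
  100m−1060 = ((625/4284)m−6625/4284)(17136/25) + (0)
The last nonzero remainder is the constant 17136/25, so the polynomials are coprime and gcd = 1.

1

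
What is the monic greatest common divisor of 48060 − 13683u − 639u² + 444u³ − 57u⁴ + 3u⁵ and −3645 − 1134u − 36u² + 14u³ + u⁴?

Euclidean algorithm in ℚ[u]:
  3u⁵ − 57u⁴ + 444u³ − 639u² − 13683u + 48060 = (3u − 99)(u⁴ + 14u³ − 36u² − 1134u − 3645) + (1938u³ − 801u² − 115014u − 312795)
  u⁴ + 14u³ − 36u² − 1134u − 3645 = ((1/1938)u + 9311/1251948)(1938u³ − 801u² − 115014u − 312795) + ((12229009/417316)u² − (12229009/104329)u − 550305405/417316)
  1938u³ − 801u² − 115014u − 312795 = ((808758408/12229009)u + 2900763516/12229009)((12229009/417316)u² − (12229009/104329)u − 550305405/417316) + (0)
Last nonzero remainder: (12229009/417316)u² − (12229009/104329)u − 550305405/417316. Dividing through by 12229009/417316 gives the monic gcd u² − 4u − 45.

−45 − 4u + u²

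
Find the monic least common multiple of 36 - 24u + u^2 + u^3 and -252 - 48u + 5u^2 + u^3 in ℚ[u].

Repeated division with remainder:
  u^3 + u^2 - 24u + 36 = (u^3 + 5u^2 - 48u - 252) + (-4u^2 + 24u + 288)
  u^3 + 5u^2 - 48u - 252 = (-(1/4)u - 11/4)(-4u^2 + 24u + 288) + (90u + 540)
  -4u^2 + 24u + 288 = (-(2/45)u + 8/15)(90u + 540) + (0)
Last nonzero remainder: 90u + 540. Dividing through by 90 gives the monic gcd u + 6.
Then lcm(f, g) = f·g / gcd(f, g); expanding and making the result monic gives the answer.

-1512 + 972u + 18u^2 - 67u^3 + u^5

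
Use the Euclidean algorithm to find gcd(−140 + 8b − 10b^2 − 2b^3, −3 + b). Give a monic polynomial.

1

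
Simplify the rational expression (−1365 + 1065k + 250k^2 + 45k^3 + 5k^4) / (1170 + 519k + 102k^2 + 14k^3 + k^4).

(−35 + 30k + 5k^2)/(30 + 11k + k^2)

Euclidean algorithm in ℚ[k]:
  5k^4 + 45k^3 + 250k^2 + 1065k − 1365 = (5)(k^4 + 14k^3 + 102k^2 + 519k + 1170) + (−25k^3 − 260k^2 − 1530k − 7215)
  k^4 + 14k^3 + 102k^2 + 519k + 1170 = (−(1/25)k − 18/125)(−25k^3 − 260k^2 − 1530k − 7215) + ((84/25)k^2 + (252/25)k + 3276/25)
  −25k^3 − 260k^2 − 1530k − 7215 = (−(625/84)k − 4625/84)((84/25)k^2 + (252/25)k + 3276/25) + (0)
Last nonzero remainder: (84/25)k^2 + (252/25)k + 3276/25. Dividing through by 84/25 gives the monic gcd k^2 + 3k + 39.
Cancel k^2 + 3k + 39 from numerator and denominator to get the reduced form.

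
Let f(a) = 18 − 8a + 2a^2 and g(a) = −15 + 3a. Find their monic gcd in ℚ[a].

1

Apply the Euclidean algorithm:
  2a^2 − 8a + 18 = ((2/3)a + 2/3)(3a − 15) + (28)
  3a − 15 = ((3/28)a − 15/28)(28) + (0)
The last nonzero remainder is the constant 28, so the polynomials are coprime and gcd = 1.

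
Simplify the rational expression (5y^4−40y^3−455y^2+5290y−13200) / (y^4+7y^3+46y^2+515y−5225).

Repeated division with remainder:
  5y^4−40y^3−455y^2+5290y−13200 = (5)(y^4+7y^3+46y^2+515y−5225) + (−75y^3−685y^2+2715y+12925)
  y^4+7y^3+46y^2+515y−5225 = (−(1/75)y+32/1125)(−75y^3−685y^2+2715y+12925) + ((22879/225)y^2+(45758/75)y−251669/45)
  −75y^3−685y^2+2715y+12925 = (−(16875/22879)y−52875/22879)((22879/225)y^2+(45758/75)y−251669/45) + (0)
Last nonzero remainder: (22879/225)y^2+(45758/75)y−251669/45. Dividing through by 22879/225 gives the monic gcd y^2+6y−55.
Cancel y^2+6y−55 from numerator and denominator to get the reduced form.

(5y^2−70y+240)/(y^2+y+95)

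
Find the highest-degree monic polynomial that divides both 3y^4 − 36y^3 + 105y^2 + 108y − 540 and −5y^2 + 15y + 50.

Euclidean algorithm in ℚ[y]:
  3y^4 − 36y^3 + 105y^2 + 108y − 540 = (−(3/5)y^2 + (27/5)y − 54/5)(−5y^2 + 15y + 50) + (0)
Last nonzero remainder: −5y^2 + 15y + 50. Dividing through by −5 gives the monic gcd y^2 − 3y − 10.

y^2 − 3y − 10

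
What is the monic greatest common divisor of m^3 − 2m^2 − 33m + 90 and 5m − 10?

1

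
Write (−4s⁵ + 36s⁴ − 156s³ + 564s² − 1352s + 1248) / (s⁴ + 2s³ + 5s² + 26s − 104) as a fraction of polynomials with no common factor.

(−4s² + 28s − 48)/(s + 4)

Euclidean algorithm in ℚ[s]:
  −4s⁵ + 36s⁴ − 156s³ + 564s² − 1352s + 1248 = (−4s + 44)(s⁴ + 2s³ + 5s² + 26s − 104) + (−224s³ + 448s² − 2912s + 5824)
  s⁴ + 2s³ + 5s² + 26s − 104 = (−(1/224)s − 1/56)(−224s³ + 448s² − 2912s + 5824) + (0)
Last nonzero remainder: −224s³ + 448s² − 2912s + 5824. Dividing through by −224 gives the monic gcd s³ − 2s² + 13s − 26.
Cancel s³ − 2s² + 13s − 26 from numerator and denominator to get the reduced form.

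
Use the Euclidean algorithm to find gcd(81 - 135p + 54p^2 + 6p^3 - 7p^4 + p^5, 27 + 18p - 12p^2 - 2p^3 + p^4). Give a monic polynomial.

27 - 9p - 3p^2 + p^3

Euclidean algorithm in ℚ[p]:
  p^5 - 7p^4 + 6p^3 + 54p^2 - 135p + 81 = (p - 5)(p^4 - 2p^3 - 12p^2 + 18p + 27) + (8p^3 - 24p^2 - 72p + 216)
  p^4 - 2p^3 - 12p^2 + 18p + 27 = ((1/8)p + 1/8)(8p^3 - 24p^2 - 72p + 216) + (0)
Last nonzero remainder: 8p^3 - 24p^2 - 72p + 216. Dividing through by 8 gives the monic gcd p^3 - 3p^2 - 9p + 27.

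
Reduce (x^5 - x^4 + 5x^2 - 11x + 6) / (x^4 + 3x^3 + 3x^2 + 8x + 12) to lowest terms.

(x^2 - 2x + 1)/(x + 2)

Repeated division with remainder:
  x^5 - x^4 + 5x^2 - 11x + 6 = (x - 4)(x^4 + 3x^3 + 3x^2 + 8x + 12) + (9x^3 + 9x^2 + 9x + 54)
  x^4 + 3x^3 + 3x^2 + 8x + 12 = ((1/9)x + 2/9)(9x^3 + 9x^2 + 9x + 54) + (0)
Last nonzero remainder: 9x^3 + 9x^2 + 9x + 54. Dividing through by 9 gives the monic gcd x^3 + x^2 + x + 6.
Cancel x^3 + x^2 + x + 6 from numerator and denominator to get the reduced form.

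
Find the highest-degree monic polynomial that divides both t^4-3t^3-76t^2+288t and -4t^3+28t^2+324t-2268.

t+9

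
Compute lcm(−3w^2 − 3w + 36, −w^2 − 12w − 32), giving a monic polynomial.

w^3 + 9w^2 − 4w − 96

Euclidean algorithm in ℚ[w]:
  −3w^2 − 3w + 36 = (3)(−w^2 − 12w − 32) + (33w + 132)
  −w^2 − 12w − 32 = (−(1/33)w − 8/33)(33w + 132) + (0)
Last nonzero remainder: 33w + 132. Dividing through by 33 gives the monic gcd w + 4.
Then lcm(f, g) = f·g / gcd(f, g); expanding and making the result monic gives the answer.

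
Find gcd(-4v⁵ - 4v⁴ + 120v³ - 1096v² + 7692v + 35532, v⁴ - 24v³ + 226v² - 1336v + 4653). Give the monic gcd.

v² - 4v + 47

Apply the Euclidean algorithm:
  -4v⁵ - 4v⁴ + 120v³ - 1096v² + 7692v + 35532 = (-4v - 100)(v⁴ - 24v³ + 226v² - 1336v + 4653) + (-1376v³ + 16160v² - 107296v + 500832)
  v⁴ - 24v³ + 226v² - 1336v + 4653 = (-(1/1376)v + 527/59168)(-1376v³ + 16160v² - 107296v + 500832) + ((7560/1849)v² - (30240/1849)v + 355320/1849)
  -1376v³ + 16160v² - 107296v + 500832 = (-(318028/945)v + 273652/105)((7560/1849)v² - (30240/1849)v + 355320/1849) + (0)
Last nonzero remainder: (7560/1849)v² - (30240/1849)v + 355320/1849. Dividing through by 7560/1849 gives the monic gcd v² - 4v + 47.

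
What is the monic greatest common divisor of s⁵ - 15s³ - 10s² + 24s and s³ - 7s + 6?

Euclidean algorithm in ℚ[s]:
  s⁵ - 15s³ - 10s² + 24s = (s² - 8)(s³ - 7s + 6) + (-16s² - 32s + 48)
  s³ - 7s + 6 = (-(1/16)s + 1/8)(-16s² - 32s + 48) + (0)
Last nonzero remainder: -16s² - 32s + 48. Dividing through by -16 gives the monic gcd s² + 2s - 3.

s² + 2s - 3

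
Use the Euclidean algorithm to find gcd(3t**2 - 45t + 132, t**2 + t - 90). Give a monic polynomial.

1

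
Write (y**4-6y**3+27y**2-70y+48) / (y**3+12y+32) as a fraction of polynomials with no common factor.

(y**2-4y+3)/(y+2)

Euclidean algorithm in ℚ[y]:
  y**4-6y**3+27y**2-70y+48 = (y-6)(y**3+12y+32) + (15y**2-30y+240)
  y**3+12y+32 = ((1/15)y+2/15)(15y**2-30y+240) + (0)
Last nonzero remainder: 15y**2-30y+240. Dividing through by 15 gives the monic gcd y**2-2y+16.
Cancel y**2-2y+16 from numerator and denominator to get the reduced form.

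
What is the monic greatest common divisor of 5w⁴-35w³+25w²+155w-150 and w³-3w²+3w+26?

w+2

Repeated division with remainder:
  5w⁴-35w³+25w²+155w-150 = (5w-20)(w³-3w²+3w+26) + (-50w²+85w+370)
  w³-3w²+3w+26 = (-(1/50)w+13/500)(-50w²+85w+370) + ((819/100)w+819/50)
  -50w²+85w+370 = (-(5000/819)w+18500/819)((819/100)w+819/50) + (0)
Last nonzero remainder: (819/100)w+819/50. Dividing through by 819/100 gives the monic gcd w+2.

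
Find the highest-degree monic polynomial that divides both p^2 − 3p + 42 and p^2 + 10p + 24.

Euclidean algorithm in ℚ[p]:
  p^2 − 3p + 42 = (p^2 + 10p + 24) + (−13p + 18)
  p^2 + 10p + 24 = (−(1/13)p − 148/169)(−13p + 18) + (6720/169)
  −13p + 18 = (−(2197/6720)p + 507/1120)(6720/169) + (0)
The last nonzero remainder is the constant 6720/169, so the polynomials are coprime and gcd = 1.

1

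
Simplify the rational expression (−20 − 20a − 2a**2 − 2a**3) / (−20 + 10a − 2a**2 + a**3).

By polynomial division,
  −2a**3 − 2a**2 − 20a − 20 = (−2)(a**3 − 2a**2 + 10a − 20) + (−6a**2 − 60)
  a**3 − 2a**2 + 10a − 20 = (−(1/6)a + 1/3)(−6a**2 − 60) + (0)
Last nonzero remainder: −6a**2 − 60. Dividing through by −6 gives the monic gcd a**2 + 10.
Cancel a**2 + 10 from numerator and denominator to get the reduced form.

(−2 − 2a)/(−2 + a)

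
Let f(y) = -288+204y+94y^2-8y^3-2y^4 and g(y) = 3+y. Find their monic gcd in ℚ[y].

3+y

Apply the Euclidean algorithm:
  -2y^4-8y^3+94y^2+204y-288 = (-2y^3-2y^2+100y-96)(y+3) + (0)
The last nonzero remainder y+3 is already monic.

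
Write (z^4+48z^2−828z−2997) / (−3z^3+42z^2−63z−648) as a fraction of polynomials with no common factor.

(−z^2−6z−111)/(3z−24)

Euclidean algorithm in ℚ[z]:
  z^4+48z^2−828z−2997 = (−(1/3)z−14/3)(−3z^3+42z^2−63z−648) + (223z^2−1338z−6021)
  −3z^3+42z^2−63z−648 = (−(3/223)z+24/223)(223z^2−1338z−6021) + (0)
Last nonzero remainder: 223z^2−1338z−6021. Dividing through by 223 gives the monic gcd z^2−6z−27.
Cancel z^2−6z−27 from numerator and denominator to get the reduced form.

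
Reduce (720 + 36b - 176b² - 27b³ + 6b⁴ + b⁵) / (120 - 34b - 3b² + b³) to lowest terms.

(-24 - 2b + 5b² + b³)/(-4 + b)

Apply the Euclidean algorithm:
  b⁵ + 6b⁴ - 27b³ - 176b² + 36b + 720 = (b² + 9b + 34)(b³ - 3b² - 34b + 120) + (112b² + 112b - 3360)
  b³ - 3b² - 34b + 120 = ((1/112)b - 1/28)(112b² + 112b - 3360) + (0)
Last nonzero remainder: 112b² + 112b - 3360. Dividing through by 112 gives the monic gcd b² + b - 30.
Cancel b² + b - 30 from numerator and denominator to get the reduced form.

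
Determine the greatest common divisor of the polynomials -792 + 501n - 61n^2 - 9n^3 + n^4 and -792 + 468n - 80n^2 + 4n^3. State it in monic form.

33 - 14n + n^2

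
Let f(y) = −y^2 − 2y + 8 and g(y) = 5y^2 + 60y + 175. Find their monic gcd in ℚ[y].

1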